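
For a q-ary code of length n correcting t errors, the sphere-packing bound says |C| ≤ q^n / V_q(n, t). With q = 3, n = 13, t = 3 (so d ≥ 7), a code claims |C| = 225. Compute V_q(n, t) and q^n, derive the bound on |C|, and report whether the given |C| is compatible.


V_q(n, t) = 2627, q^n = 1594323, Hamming bound = 606, |C| = 225 ≤ bound (satisfied).

Step 1: Compute V_q(n, t) = Σ_{j=0}^3 C(n, j) (q−1)^j.
  j = 0: C(13,0)·(2)^0 = 1·1 = 1.
  j = 1: C(13,1)·(2)^1 = 13·2 = 26.
  j = 2: C(13,2)·(2)^2 = 78·4 = 312.
  j = 3: C(13,3)·(2)^3 = 286·8 = 2288.
  V_q(n, t) = 1 + 26 + 312 + 2288 = 2627.
Step 2: q^n = 3^13 = 1594323.
Step 3: Hamming bound ⌊q^n / V_q(n,t)⌋ = ⌊1594323/2627⌋ = 606.
Step 4: Compare |C| = 225 to 606: satisfied.
The claimed |C| lies below the Hamming bound.


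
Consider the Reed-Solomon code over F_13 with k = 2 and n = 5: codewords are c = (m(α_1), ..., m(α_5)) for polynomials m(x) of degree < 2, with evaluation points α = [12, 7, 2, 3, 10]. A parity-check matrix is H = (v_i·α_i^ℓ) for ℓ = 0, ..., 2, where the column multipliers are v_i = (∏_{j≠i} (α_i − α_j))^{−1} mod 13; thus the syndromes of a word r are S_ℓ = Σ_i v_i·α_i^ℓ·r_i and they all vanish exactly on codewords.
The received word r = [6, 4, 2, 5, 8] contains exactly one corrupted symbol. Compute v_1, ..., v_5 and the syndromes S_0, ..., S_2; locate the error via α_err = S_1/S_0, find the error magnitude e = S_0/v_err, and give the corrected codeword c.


S = (4, 1, 10), error at position 5, error magnitude e = 8, c = [6, 4, 2, 5, 0].

Step 1: column multipliers v_i = (∏_{j≠i}(α_i − α_j))^{−1} mod 13.
  i = 1 (α = 12): (12−7)(12−2)(12−3)(12−10) = 5·10·9·2 = 900 ≡ 3, so v_1 = 3^{−1} = 9 (mod 13).
  i = 2 (α = 7): (7−12)(7−2)(7−3)(7−10) = (−5)·5·4·(−3) = 300 ≡ 1, so v_2 = 1^{−1} = 1 (mod 13).
  i = 3 (α = 2): (2−12)(2−7)(2−3)(2−10) = (−10)·(−5)·(−1)·(−8) = 400 ≡ 10, so v_3 = 10^{−1} = 4 (mod 13).
  i = 4 (α = 3): (3−12)(3−7)(3−2)(3−10) = (−9)·(−4)·1·(−7) = −252 ≡ 8, so v_4 = 8^{−1} = 5 (mod 13).
  i = 5 (α = 10): (10−12)(10−7)(10−2)(10−3) = (−2)·3·8·7 = −336 ≡ 2, so v_5 = 2^{−1} = 7 (mod 13).
  v = [9, 1, 4, 5, 7].
Step 2: syndromes of r = [6, 4, 2, 5, 8] (all sums mod 13).
  S_0 = Σ v_i r_i = 9·6 + 1·4 + 4·2 + 5·5 + 7·8 = 147 ≡ 4.
  S_1 = Σ v_i α_i r_i = 9·12·6 + 1·7·4 + 4·2·2 + 5·3·5 + 7·10·8 = 1327 ≡ 1.
  α_i^2 mod 13 = [1, 10, 4, 9, 9].
  S_2 = Σ v_i α_i^2 r_i = 9·1·6 + 1·10·4 + 4·4·2 + 5·9·5 + 7·9·8 = 855 ≡ 10.
  S = (4, 1, 10) ≠ 0, so r is not a codeword (an error is present).
Step 3: locate the error. For a single error e at position i, S_ℓ = v_i·e·α_i^ℓ, so α_err = S_1/S_0.
  S_0^{−1} = 4^{−1} = 10 (mod 13), so α_err = 1·10 = 10 ≡ 10 = α_5. Error position i = 5.
  Consistency check: S_2/S_1 = 10·1 = 10 ≡ 10 = α_err ✓ (single-error assumption holds).
Step 4: error magnitude e = S_0/v_5 = S_0·∏_{j≠5}(α_5 − α_j) = 4·2 = 8 ≡ 8 (mod 13).
Step 5: correct position 5: c_5 = r_5 − e = 8 − 8 ≡ 0 (mod 13). Hence c = [6, 4, 2, 5, 0].
  Check: interpolating c through the α_i gives m(x) = 9 + 3·x (degree < 2) with m(α_i) = c_i for every i, so c is indeed a codeword.


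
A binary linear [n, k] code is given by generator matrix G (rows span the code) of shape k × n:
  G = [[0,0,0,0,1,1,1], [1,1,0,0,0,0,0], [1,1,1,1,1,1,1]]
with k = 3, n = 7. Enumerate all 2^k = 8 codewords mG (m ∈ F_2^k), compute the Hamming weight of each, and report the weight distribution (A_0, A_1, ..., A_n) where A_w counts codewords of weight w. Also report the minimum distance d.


Weight distribution: A_0 = 1, A_2 = 2, A_3 = 1, A_4 = 1, A_5 = 2, A_7 = 1. Minimum distance d = 2.

Enumerate all 2^3 = 8 messages m ∈ F_2^3.
For each, compute codeword c = mG in F_2^7, then tally its weight.
  m = 000 → c = 0000000, weight = 0.
  m = 100 → c = 0000111, weight = 3.
  m = 010 → c = 1100000, weight = 2.
  m = 110 → c = 1100111, weight = 5.
  m = 001 → c = 1111111, weight = 7.
  m = 101 → c = 1111000, weight = 4.
  m = 011 → c = 0011111, weight = 5.
  m = 111 → c = 0011000, weight = 2.
Tally weights:
  weight 0: 1 codewords.
  weight 2: 2 codewords.
  weight 3: 1 codewords.
  weight 4: 1 codewords.
  weight 5: 2 codewords.
  weight 7: 1 codewords.
Minimum distance d = smallest w > 0 with A_w > 0 = 2.
Sanity: Σ A_w = 8 = 2^3 = 8 ✓.


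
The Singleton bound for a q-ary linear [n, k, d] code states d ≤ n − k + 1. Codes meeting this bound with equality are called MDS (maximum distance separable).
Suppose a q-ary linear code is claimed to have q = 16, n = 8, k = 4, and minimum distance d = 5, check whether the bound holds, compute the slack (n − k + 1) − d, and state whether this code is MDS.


Singleton RHS = n − k + 1 = 5, slack = 0, bound satisfied, MDS.

Singleton bound: d ≤ n − k + 1.
Here n = 8, k = 4, so n − k + 1 = 5.
Given d = 5, check d ≤ 5: YES.
Slack = (n − k + 1) − d = 0.
The code is MDS (slack = 0).
Description: the claimed parameters are [8, 4, 5]_16; such a code would be MDS (meets Singleton bound).


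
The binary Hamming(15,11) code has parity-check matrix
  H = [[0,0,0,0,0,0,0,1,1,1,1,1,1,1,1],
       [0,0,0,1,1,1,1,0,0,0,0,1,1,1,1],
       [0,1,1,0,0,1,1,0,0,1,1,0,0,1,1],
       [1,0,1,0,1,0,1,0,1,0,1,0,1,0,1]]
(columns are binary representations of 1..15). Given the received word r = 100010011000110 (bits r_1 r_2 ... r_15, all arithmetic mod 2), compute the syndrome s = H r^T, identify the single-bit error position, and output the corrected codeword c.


s = (0, 1, 1, 0)^T, error position = 6, corrected codeword c = 100011011000110

Compute s = H r^T mod 2 one row at a time:
  s_1 = 1 + 1 + 0 + 0 + 0 + 1 + 1 + 0 = 4 ≡ 0 (mod 2).
  s_2 = 0 + 1 + 0 + 0 + 0 + 1 + 1 + 0 = 3 ≡ 1 (mod 2).
  s_3 = 0 + 0 + 0 + 0 + 0 + 0 + 1 + 0 = 1 ≡ 1 (mod 2).
  s_4 = 1 + 0 + 1 + 0 + 1 + 0 + 1 + 0 = 4 ≡ 0 (mod 2).
s = (0, 1, 1, 0)^T — this equals column 6 of H (binary 0110), so error is at position 6.
Correct: flip bit 6 of r = 100010011000110 to get c = 100011011000110.


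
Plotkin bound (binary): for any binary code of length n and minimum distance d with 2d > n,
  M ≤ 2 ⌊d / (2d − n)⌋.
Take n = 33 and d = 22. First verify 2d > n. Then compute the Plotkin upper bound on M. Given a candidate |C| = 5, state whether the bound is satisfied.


Plotkin bound M ≤ 4; given |C| = 5 > bound (violated).

Check applicability: 2d = 44, n = 33.
2d − n = 11 > 0, so Plotkin applies.
Compute d/(2d−n) = 22/11 ≈ 2.0000.
⌊d/(2d−n)⌋ = 2.
Plotkin bound: M ≤ 2·2 = 4.
Given |C| = 5, check: VIOLATED.
This |C| is above the Plotkin bound, so no binary code with n = 33, d = 22 and 5 codewords exists.


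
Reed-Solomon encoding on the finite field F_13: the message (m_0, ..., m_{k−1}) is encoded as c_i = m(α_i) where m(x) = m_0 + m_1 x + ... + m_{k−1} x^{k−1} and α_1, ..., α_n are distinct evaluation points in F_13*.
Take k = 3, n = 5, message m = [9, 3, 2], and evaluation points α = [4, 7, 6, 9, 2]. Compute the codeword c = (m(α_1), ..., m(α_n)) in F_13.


c = [1, 11, 8, 3, 10]

Message polynomial: m(x) = 9 + 3·x + 2·x^2 (mod 13).
For each evaluation point α_i, compute m(α_i) mod 13:
  α_1 = 4: Horner steps 2 → 11 → 1, so m(4) = 1.
  α_2 = 7: Horner steps 2 → 4 → 11, so m(7) = 11.
  α_3 = 6: Horner steps 2 → 2 → 8, so m(6) = 8.
  α_4 = 9: Horner steps 2 → 8 → 3, so m(9) = 3.
  α_5 = 2: Horner steps 2 → 7 → 10, so m(2) = 10.
Codeword c = [1, 11, 8, 3, 10] ∈ F_13^5.


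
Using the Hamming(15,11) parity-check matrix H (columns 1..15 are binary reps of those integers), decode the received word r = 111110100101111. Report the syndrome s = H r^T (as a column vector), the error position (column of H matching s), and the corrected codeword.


s = (1, 1, 0, 0)^T, error position = 12, corrected codeword c = 111110100100111

Compute s = H r^T mod 2 one row at a time:
  s_1 = 0 + 0 + 1 + 0 + 1 + 1 + 1 + 1 = 5 ≡ 1 (mod 2).
  s_2 = 1 + 1 + 0 + 1 + 1 + 1 + 1 + 1 = 7 ≡ 1 (mod 2).
  s_3 = 1 + 1 + 0 + 1 + 1 + 0 + 1 + 1 = 6 ≡ 0 (mod 2).
  s_4 = 1 + 1 + 1 + 1 + 0 + 0 + 1 + 1 = 6 ≡ 0 (mod 2).
s = (1, 1, 0, 0)^T — this equals column 12 of H (binary 1100), so error is at position 12.
Correct: flip bit 12 of r = 111110100101111 to get c = 111110100100111.


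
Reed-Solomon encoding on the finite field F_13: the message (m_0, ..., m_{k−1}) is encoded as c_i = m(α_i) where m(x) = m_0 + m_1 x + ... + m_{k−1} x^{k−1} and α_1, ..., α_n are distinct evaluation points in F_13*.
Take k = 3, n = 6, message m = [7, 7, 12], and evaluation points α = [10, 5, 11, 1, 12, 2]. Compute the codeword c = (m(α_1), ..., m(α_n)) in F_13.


c = [3, 4, 2, 0, 12, 4]

Message polynomial: m(x) = 7 + 7·x + 12·x^2 (mod 13).
For each evaluation point α_i, compute m(α_i) mod 13:
  α_1 = 10: Horner steps 12 → 10 → 3, so m(10) = 3.
  α_2 = 5: Horner steps 12 → 2 → 4, so m(5) = 4.
  α_3 = 11: Horner steps 12 → 9 → 2, so m(11) = 2.
  α_4 = 1: Horner steps 12 → 6 → 0, so m(1) = 0.
  α_5 = 12: Horner steps 12 → 8 → 12, so m(12) = 12.
  α_6 = 2: Horner steps 12 → 5 → 4, so m(2) = 4.
Codeword c = [3, 4, 2, 0, 12, 4] ∈ F_13^6.


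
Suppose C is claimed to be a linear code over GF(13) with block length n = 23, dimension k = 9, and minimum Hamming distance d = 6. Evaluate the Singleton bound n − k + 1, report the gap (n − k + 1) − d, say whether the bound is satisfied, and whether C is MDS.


Singleton RHS = n − k + 1 = 15, slack = 9, bound satisfied, not MDS.

Singleton bound: d ≤ n − k + 1.
Here n = 23, k = 9, so n − k + 1 = 15.
Given d = 6, check d ≤ 15: YES.
Slack = (n − k + 1) − d = 9.
The code is NOT MDS (slack = 9 > 0).
Description: the claimed parameters are [23, 9, 6]_13; such a code would be non-MDS.


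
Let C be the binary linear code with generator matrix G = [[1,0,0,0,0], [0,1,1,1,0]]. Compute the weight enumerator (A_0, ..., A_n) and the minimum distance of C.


Weight distribution: A_0 = 1, A_1 = 1, A_3 = 1, A_4 = 1. Minimum distance d = 1.

Enumerate all 2^2 = 4 messages m ∈ F_2^2.
For each, compute codeword c = mG in F_2^5, then tally its weight.
  m = 00 → c = 00000, weight = 0.
  m = 10 → c = 10000, weight = 1.
  m = 01 → c = 01110, weight = 3.
  m = 11 → c = 11110, weight = 4.
Tally weights:
  weight 0: 1 codewords.
  weight 1: 1 codewords.
  weight 3: 1 codewords.
  weight 4: 1 codewords.
Minimum distance d = smallest w > 0 with A_w > 0 = 1.
Sanity: Σ A_w = 4 = 2^2 = 4 ✓.


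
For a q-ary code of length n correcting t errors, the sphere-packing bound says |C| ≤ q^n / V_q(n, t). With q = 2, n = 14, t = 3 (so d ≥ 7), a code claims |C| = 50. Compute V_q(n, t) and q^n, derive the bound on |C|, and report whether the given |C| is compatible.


V_q(n, t) = 470, q^n = 16384, Hamming bound = 34, |C| = 50 > bound (violated).

Step 1: Compute V_q(n, t) = Σ_{j=0}^3 C(n, j) (q−1)^j.
  j = 0: C(14,0)·(1)^0 = 1·1 = 1.
  j = 1: C(14,1)·(1)^1 = 14·1 = 14.
  j = 2: C(14,2)·(1)^2 = 91·1 = 91.
  j = 3: C(14,3)·(1)^3 = 364·1 = 364.
  V_q(n, t) = 1 + 14 + 91 + 364 = 470.
Step 2: q^n = 2^14 = 16384.
Step 3: Hamming bound ⌊q^n / V_q(n,t)⌋ = ⌊16384/470⌋ = 34.
Step 4: Compare |C| = 50 to 34: violated.
The claimed |C| lies above the Hamming bound, so no 2-ary code of length 14 with d ≥ 7 can have 50 codewords.


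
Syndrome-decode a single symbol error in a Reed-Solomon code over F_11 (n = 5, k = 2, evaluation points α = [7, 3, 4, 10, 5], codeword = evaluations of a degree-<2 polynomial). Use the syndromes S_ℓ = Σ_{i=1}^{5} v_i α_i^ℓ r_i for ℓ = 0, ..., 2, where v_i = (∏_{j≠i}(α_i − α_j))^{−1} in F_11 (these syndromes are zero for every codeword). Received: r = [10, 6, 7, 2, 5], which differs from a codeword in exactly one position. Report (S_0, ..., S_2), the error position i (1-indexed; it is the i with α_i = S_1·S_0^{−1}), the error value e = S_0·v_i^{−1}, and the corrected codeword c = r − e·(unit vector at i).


S = (7, 2, 10), error at position 5, error magnitude e = 8, c = [10, 6, 7, 2, 8].

Step 1: column multipliers v_i = (∏_{j≠i}(α_i − α_j))^{−1} mod 11.
  i = 1 (α = 7): (7−3)(7−4)(7−10)(7−5) = 4·3·(−3)·2 = −72 ≡ 5, so v_1 = 5^{−1} = 9 (mod 11).
  i = 2 (α = 3): (3−7)(3−4)(3−10)(3−5) = (−4)·(−1)·(−7)·(−2) = 56 ≡ 1, so v_2 = 1^{−1} = 1 (mod 11).
  i = 3 (α = 4): (4−7)(4−3)(4−10)(4−5) = (−3)·1·(−6)·(−1) = −18 ≡ 4, so v_3 = 4^{−1} = 3 (mod 11).
  i = 4 (α = 10): (10−7)(10−3)(10−4)(10−5) = 3·7·6·5 = 630 ≡ 3, so v_4 = 3^{−1} = 4 (mod 11).
  i = 5 (α = 5): (5−7)(5−3)(5−4)(5−10) = (−2)·2·1·(−5) = 20 ≡ 9, so v_5 = 9^{−1} = 5 (mod 11).
  v = [9, 1, 3, 4, 5].
Step 2: syndromes of r = [10, 6, 7, 2, 5] (all sums mod 11).
  S_0 = Σ v_i r_i = 9·10 + 1·6 + 3·7 + 4·2 + 5·5 = 150 ≡ 7.
  S_1 = Σ v_i α_i r_i = 9·7·10 + 1·3·6 + 3·4·7 + 4·10·2 + 5·5·5 = 937 ≡ 2.
  α_i^2 mod 11 = [5, 9, 5, 1, 3].
  S_2 = Σ v_i α_i^2 r_i = 9·5·10 + 1·9·6 + 3·5·7 + 4·1·2 + 5·3·5 = 692 ≡ 10.
  S = (7, 2, 10) ≠ 0, so r is not a codeword (an error is present).
Step 3: locate the error. For a single error e at position i, S_ℓ = v_i·e·α_i^ℓ, so α_err = S_1/S_0.
  S_0^{−1} = 7^{−1} = 8 (mod 11), so α_err = 2·8 = 16 ≡ 5 = α_5. Error position i = 5.
  Consistency check: S_2/S_1 = 10·6 = 60 ≡ 5 = α_err ✓ (single-error assumption holds).
Step 4: error magnitude e = S_0/v_5 = S_0·∏_{j≠5}(α_5 − α_j) = 7·9 = 63 ≡ 8 (mod 11).
Step 5: correct position 5: c_5 = r_5 − e = 5 − 8 ≡ 8 (mod 11). Hence c = [10, 6, 7, 2, 8].
  Check: interpolating c through the α_i gives m(x) = 3 + 1·x (degree < 2) with m(α_i) = c_i for every i, so c is indeed a codeword.


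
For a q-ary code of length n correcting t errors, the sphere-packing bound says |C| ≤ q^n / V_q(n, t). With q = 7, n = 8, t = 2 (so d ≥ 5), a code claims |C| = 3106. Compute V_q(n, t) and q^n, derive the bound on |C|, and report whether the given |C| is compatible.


V_q(n, t) = 1057, q^n = 5764801, Hamming bound = 5453, |C| = 3106 ≤ bound (satisfied).

Step 1: Compute V_q(n, t) = Σ_{j=0}^2 C(n, j) (q−1)^j.
  j = 0: C(8,0)·(6)^0 = 1·1 = 1.
  j = 1: C(8,1)·(6)^1 = 8·6 = 48.
  j = 2: C(8,2)·(6)^2 = 28·36 = 1008.
  V_q(n, t) = 1 + 48 + 1008 = 1057.
Step 2: q^n = 7^8 = 5764801.
Step 3: Hamming bound ⌊q^n / V_q(n,t)⌋ = ⌊5764801/1057⌋ = 5453.
Step 4: Compare |C| = 3106 to 5453: satisfied.
The claimed |C| lies below the Hamming bound.


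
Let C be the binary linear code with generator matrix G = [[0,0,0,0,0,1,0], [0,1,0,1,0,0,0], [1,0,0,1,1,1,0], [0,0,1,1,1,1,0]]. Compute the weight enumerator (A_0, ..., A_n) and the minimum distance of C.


Weight distribution: A_0 = 1, A_1 = 1, A_2 = 2, A_3 = 6, A_4 = 5, A_5 = 1. Minimum distance d = 1.

Enumerate all 2^4 = 16 messages m ∈ F_2^4.
For each, compute codeword c = mG in F_2^7, then tally its weight.
  m = 0000 → c = 0000000, weight = 0.
  m = 1000 → c = 0000010, weight = 1.
  m = 0100 → c = 0101000, weight = 2.
  m = 1100 → c = 0101010, weight = 3.
  m = 0010 → c = 1001110, weight = 4.
  m = 1010 → c = 1001100, weight = 3.
  m = 0110 → c = 1100110, weight = 4.
  m = 1110 → c = 1100100, weight = 3.
  m = 0001 → c = 0011110, weight = 4.
  m = 1001 → c = 0011100, weight = 3.
  m = 0101 → c = 0110110, weight = 4.
  m = 1101 → c = 0110100, weight = 3.
  m = 0011 → c = 1010000, weight = 2.
  m = 1011 → c = 1010010, weight = 3.
  m = 0111 → c = 1111000, weight = 4.
  m = 1111 → c = 1111010, weight = 5.
Tally weights:
  weight 0: 1 codewords.
  weight 1: 1 codewords.
  weight 2: 2 codewords.
  weight 3: 6 codewords.
  weight 4: 5 codewords.
  weight 5: 1 codewords.
Minimum distance d = smallest w > 0 with A_w > 0 = 1.
Sanity: Σ A_w = 16 = 2^4 = 16 ✓.


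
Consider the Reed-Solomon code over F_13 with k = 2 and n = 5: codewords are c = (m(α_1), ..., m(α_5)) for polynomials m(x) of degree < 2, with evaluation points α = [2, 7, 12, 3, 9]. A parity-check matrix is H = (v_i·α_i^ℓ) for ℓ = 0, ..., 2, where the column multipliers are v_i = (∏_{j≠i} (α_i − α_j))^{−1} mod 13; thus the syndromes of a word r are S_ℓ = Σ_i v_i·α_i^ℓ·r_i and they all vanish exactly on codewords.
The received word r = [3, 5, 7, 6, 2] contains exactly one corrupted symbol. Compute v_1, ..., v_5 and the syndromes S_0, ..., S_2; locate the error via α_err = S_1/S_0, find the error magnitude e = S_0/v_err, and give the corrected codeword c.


S = (7, 11, 8), error at position 5, error magnitude e = 4, c = [3, 5, 7, 6, 11].

Step 1: column multipliers v_i = (∏_{j≠i}(α_i − α_j))^{−1} mod 13.
  i = 1 (α = 2): (2−7)(2−12)(2−3)(2−9) = (−5)·(−10)·(−1)·(−7) = 350 ≡ 12, so v_1 = 12^{−1} = 12 (mod 13).
  i = 2 (α = 7): (7−2)(7−12)(7−3)(7−9) = 5·(−5)·4·(−2) = 200 ≡ 5, so v_2 = 5^{−1} = 8 (mod 13).
  i = 3 (α = 12): (12−2)(12−7)(12−3)(12−9) = 10·5·9·3 = 1350 ≡ 11, so v_3 = 11^{−1} = 6 (mod 13).
  i = 4 (α = 3): (3−2)(3−7)(3−12)(3−9) = 1·(−4)·(−9)·(−6) = −216 ≡ 5, so v_4 = 5^{−1} = 8 (mod 13).
  i = 5 (α = 9): (9−2)(9−7)(9−12)(9−3) = 7·2·(−3)·6 = −252 ≡ 8, so v_5 = 8^{−1} = 5 (mod 13).
  v = [12, 8, 6, 8, 5].
Step 2: syndromes of r = [3, 5, 7, 6, 2] (all sums mod 13).
  S_0 = Σ v_i r_i = 12·3 + 8·5 + 6·7 + 8·6 + 5·2 = 176 ≡ 7.
  S_1 = Σ v_i α_i r_i = 12·2·3 + 8·7·5 + 6·12·7 + 8·3·6 + 5·9·2 = 1090 ≡ 11.
  α_i^2 mod 13 = [4, 10, 1, 9, 3].
  S_2 = Σ v_i α_i^2 r_i = 12·4·3 + 8·10·5 + 6·1·7 + 8·9·6 + 5·3·2 = 1048 ≡ 8.
  S = (7, 11, 8) ≠ 0, so r is not a codeword (an error is present).
Step 3: locate the error. For a single error e at position i, S_ℓ = v_i·e·α_i^ℓ, so α_err = S_1/S_0.
  S_0^{−1} = 7^{−1} = 2 (mod 13), so α_err = 11·2 = 22 ≡ 9 = α_5. Error position i = 5.
  Consistency check: S_2/S_1 = 8·6 = 48 ≡ 9 = α_err ✓ (single-error assumption holds).
Step 4: error magnitude e = S_0/v_5 = S_0·∏_{j≠5}(α_5 − α_j) = 7·8 = 56 ≡ 4 (mod 13).
Step 5: correct position 5: c_5 = r_5 − e = 2 − 4 ≡ 11 (mod 13). Hence c = [3, 5, 7, 6, 11].
  Check: interpolating c through the α_i gives m(x) = 10 + 3·x (degree < 2) with m(α_i) = c_i for every i, so c is indeed a codeword.


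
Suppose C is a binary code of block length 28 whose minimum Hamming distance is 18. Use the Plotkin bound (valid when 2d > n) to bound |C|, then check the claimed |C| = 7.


Plotkin bound M ≤ 4; given |C| = 7 > bound (violated).

Check applicability: 2d = 36, n = 28.
2d − n = 8 > 0, so Plotkin applies.
Compute d/(2d−n) = 18/8 ≈ 2.2500.
⌊d/(2d−n)⌋ = 2.
Plotkin bound: M ≤ 2·2 = 4.
Given |C| = 7, check: VIOLATED.
This |C| is above the Plotkin bound, so no binary code with n = 28, d = 18 and 7 codewords exists.


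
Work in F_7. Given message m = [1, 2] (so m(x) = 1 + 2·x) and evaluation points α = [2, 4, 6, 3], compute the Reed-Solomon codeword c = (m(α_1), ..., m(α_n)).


c = [5, 2, 6, 0]

Message polynomial: m(x) = 1 + 2·x (mod 7).
For each evaluation point α_i, compute m(α_i) mod 7:
  α_1 = 2: Horner steps 2 → 5, so m(2) = 5.
  α_2 = 4: Horner steps 2 → 2, so m(4) = 2.
  α_3 = 6: Horner steps 2 → 6, so m(6) = 6.
  α_4 = 3: Horner steps 2 → 0, so m(3) = 0.
Codeword c = [5, 2, 6, 0] ∈ F_7^4.


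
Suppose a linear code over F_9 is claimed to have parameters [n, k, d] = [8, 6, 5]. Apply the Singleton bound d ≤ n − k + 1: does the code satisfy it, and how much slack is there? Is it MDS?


Singleton RHS = n − k + 1 = 3, slack = -2, bound violated (no such code; not MDS).

Singleton bound: d ≤ n − k + 1.
Here n = 8, k = 6, so n − k + 1 = 3.
Given d = 5, check d ≤ 3: NO.
Slack = (n − k + 1) − d = -2.
The slack is negative: d = 5 exceeds n − k + 1 = 3 by 2, so the Singleton bound is violated and no linear [8, 6, 5]_9 code can exist. In particular it is not MDS (MDS requires d = n − k + 1 exactly).
Description: the claimed parameters are [8, 6, 5]_9; such a code would be impossible (violates the Singleton bound).


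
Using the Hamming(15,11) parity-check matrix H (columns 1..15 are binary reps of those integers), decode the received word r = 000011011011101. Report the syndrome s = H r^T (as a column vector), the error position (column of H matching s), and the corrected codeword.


s = (0, 1, 1, 1)^T, error position = 7, corrected codeword c = 000011111011101

Compute s = H r^T mod 2 one row at a time:
  s_1 = 1 + 1 + 0 + 1 + 1 + 1 + 0 + 1 = 6 ≡ 0 (mod 2).
  s_2 = 0 + 1 + 1 + 0 + 1 + 1 + 0 + 1 = 5 ≡ 1 (mod 2).
  s_3 = 0 + 0 + 1 + 0 + 0 + 1 + 0 + 1 = 3 ≡ 1 (mod 2).
  s_4 = 0 + 0 + 1 + 0 + 1 + 1 + 1 + 1 = 5 ≡ 1 (mod 2).
s = (0, 1, 1, 1)^T — this equals column 7 of H (binary 0111), so error is at position 7.
Correct: flip bit 7 of r = 000011011011101 to get c = 000011111011101.


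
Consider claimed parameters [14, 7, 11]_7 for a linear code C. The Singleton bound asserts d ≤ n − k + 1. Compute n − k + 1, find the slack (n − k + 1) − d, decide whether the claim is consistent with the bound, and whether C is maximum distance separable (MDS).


Singleton RHS = n − k + 1 = 8, slack = -3, bound violated (no such code; not MDS).

Singleton bound: d ≤ n − k + 1.
Here n = 14, k = 7, so n − k + 1 = 8.
Given d = 11, check d ≤ 8: NO.
Slack = (n − k + 1) − d = -3.
The slack is negative: d = 11 exceeds n − k + 1 = 8 by 3, so the Singleton bound is violated and no linear [14, 7, 11]_7 code can exist. In particular it is not MDS (MDS requires d = n − k + 1 exactly).
Description: the claimed parameters are [14, 7, 11]_7; such a code would be impossible (violates the Singleton bound).


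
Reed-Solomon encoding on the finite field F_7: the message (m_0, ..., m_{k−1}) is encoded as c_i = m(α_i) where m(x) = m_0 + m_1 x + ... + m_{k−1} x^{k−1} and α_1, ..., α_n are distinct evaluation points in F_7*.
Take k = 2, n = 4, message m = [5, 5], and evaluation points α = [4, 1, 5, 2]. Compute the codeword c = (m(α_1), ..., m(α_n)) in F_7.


c = [4, 3, 2, 1]

Message polynomial: m(x) = 5 + 5·x (mod 7).
For each evaluation point α_i, compute m(α_i) mod 7:
  α_1 = 4: Horner steps 5 → 4, so m(4) = 4.
  α_2 = 1: Horner steps 5 → 3, so m(1) = 3.
  α_3 = 5: Horner steps 5 → 2, so m(5) = 2.
  α_4 = 2: Horner steps 5 → 1, so m(2) = 1.
Codeword c = [4, 3, 2, 1] ∈ F_7^4.


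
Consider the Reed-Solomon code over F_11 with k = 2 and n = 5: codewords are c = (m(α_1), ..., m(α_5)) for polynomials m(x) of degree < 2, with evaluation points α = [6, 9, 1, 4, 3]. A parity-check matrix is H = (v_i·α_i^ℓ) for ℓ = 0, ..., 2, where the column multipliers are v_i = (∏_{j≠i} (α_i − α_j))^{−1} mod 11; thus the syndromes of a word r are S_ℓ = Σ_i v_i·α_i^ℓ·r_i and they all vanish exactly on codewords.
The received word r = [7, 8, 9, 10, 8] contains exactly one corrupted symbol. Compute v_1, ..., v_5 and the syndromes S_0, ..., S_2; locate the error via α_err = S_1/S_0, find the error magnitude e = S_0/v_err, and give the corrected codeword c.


S = (3, 9, 5), error at position 5, error magnitude e = 2, c = [7, 8, 9, 10, 6].

Step 1: column multipliers v_i = (∏_{j≠i}(α_i − α_j))^{−1} mod 11.
  i = 1 (α = 6): (6−9)(6−1)(6−4)(6−3) = (−3)·5·2·3 = −90 ≡ 9, so v_1 = 9^{−1} = 5 (mod 11).
  i = 2 (α = 9): (9−6)(9−1)(9−4)(9−3) = 3·8·5·6 = 720 ≡ 5, so v_2 = 5^{−1} = 9 (mod 11).
  i = 3 (α = 1): (1−6)(1−9)(1−4)(1−3) = (−5)·(−8)·(−3)·(−2) = 240 ≡ 9, so v_3 = 9^{−1} = 5 (mod 11).
  i = 4 (α = 4): (4−6)(4−9)(4−1)(4−3) = (−2)·(−5)·3·1 = 30 ≡ 8, so v_4 = 8^{−1} = 7 (mod 11).
  i = 5 (α = 3): (3−6)(3−9)(3−1)(3−4) = (−3)·(−6)·2·(−1) = −36 ≡ 8, so v_5 = 8^{−1} = 7 (mod 11).
  v = [5, 9, 5, 7, 7].
Step 2: syndromes of r = [7, 8, 9, 10, 8] (all sums mod 11).
  S_0 = Σ v_i r_i = 5·7 + 9·8 + 5·9 + 7·10 + 7·8 = 278 ≡ 3.
  S_1 = Σ v_i α_i r_i = 5·6·7 + 9·9·8 + 5·1·9 + 7·4·10 + 7·3·8 = 1351 ≡ 9.
  α_i^2 mod 11 = [3, 4, 1, 5, 9].
  S_2 = Σ v_i α_i^2 r_i = 5·3·7 + 9·4·8 + 5·1·9 + 7·5·10 + 7·9·8 = 1292 ≡ 5.
  S = (3, 9, 5) ≠ 0, so r is not a codeword (an error is present).
Step 3: locate the error. For a single error e at position i, S_ℓ = v_i·e·α_i^ℓ, so α_err = S_1/S_0.
  S_0^{−1} = 3^{−1} = 4 (mod 11), so α_err = 9·4 = 36 ≡ 3 = α_5. Error position i = 5.
  Consistency check: S_2/S_1 = 5·5 = 25 ≡ 3 = α_err ✓ (single-error assumption holds).
Step 4: error magnitude e = S_0/v_5 = S_0·∏_{j≠5}(α_5 − α_j) = 3·8 = 24 ≡ 2 (mod 11).
Step 5: correct position 5: c_5 = r_5 − e = 8 − 2 ≡ 6 (mod 11). Hence c = [7, 8, 9, 10, 6].
  Check: interpolating c through the α_i gives m(x) = 5 + 4·x (degree < 2) with m(α_i) = c_i for every i, so c is indeed a codeword.


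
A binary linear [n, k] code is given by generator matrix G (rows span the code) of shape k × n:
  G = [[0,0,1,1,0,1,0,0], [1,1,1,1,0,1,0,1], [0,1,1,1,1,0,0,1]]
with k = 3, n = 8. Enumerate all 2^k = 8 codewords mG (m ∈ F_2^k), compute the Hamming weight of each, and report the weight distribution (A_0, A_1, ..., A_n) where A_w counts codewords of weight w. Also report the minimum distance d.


Weight distribution: A_0 = 1, A_3 = 3, A_4 = 2, A_5 = 1, A_6 = 1. Minimum distance d = 3.

Enumerate all 2^3 = 8 messages m ∈ F_2^3.
For each, compute codeword c = mG in F_2^8, then tally its weight.
  m = 000 → c = 00000000, weight = 0.
  m = 100 → c = 00110100, weight = 3.
  m = 010 → c = 11110101, weight = 6.
  m = 110 → c = 11000001, weight = 3.
  m = 001 → c = 01111001, weight = 5.
  m = 101 → c = 01001101, weight = 4.
  m = 011 → c = 10001100, weight = 3.
  m = 111 → c = 10111000, weight = 4.
Tally weights:
  weight 0: 1 codewords.
  weight 3: 3 codewords.
  weight 4: 2 codewords.
  weight 5: 1 codewords.
  weight 6: 1 codewords.
Minimum distance d = smallest w > 0 with A_w > 0 = 3.
Sanity: Σ A_w = 8 = 2^3 = 8 ✓.


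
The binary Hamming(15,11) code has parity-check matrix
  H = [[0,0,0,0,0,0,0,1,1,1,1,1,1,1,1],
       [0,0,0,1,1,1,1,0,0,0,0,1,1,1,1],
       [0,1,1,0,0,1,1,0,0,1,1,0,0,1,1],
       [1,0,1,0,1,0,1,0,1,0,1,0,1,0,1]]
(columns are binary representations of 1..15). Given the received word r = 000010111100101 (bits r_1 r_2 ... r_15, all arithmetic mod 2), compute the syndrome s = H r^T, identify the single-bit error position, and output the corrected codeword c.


s = (1, 0, 1, 1)^T, error position = 11, corrected codeword c = 000010111110101

Compute s = H r^T mod 2 one row at a time:
  s_1 = 1 + 1 + 1 + 0 + 0 + 1 + 0 + 1 = 5 ≡ 1 (mod 2).
  s_2 = 0 + 1 + 0 + 1 + 0 + 1 + 0 + 1 = 4 ≡ 0 (mod 2).
  s_3 = 0 + 0 + 0 + 1 + 1 + 0 + 0 + 1 = 3 ≡ 1 (mod 2).
  s_4 = 0 + 0 + 1 + 1 + 1 + 0 + 1 + 1 = 5 ≡ 1 (mod 2).
s = (1, 0, 1, 1)^T — this equals column 11 of H (binary 1011), so error is at position 11.
Correct: flip bit 11 of r = 000010111100101 to get c = 000010111110101.


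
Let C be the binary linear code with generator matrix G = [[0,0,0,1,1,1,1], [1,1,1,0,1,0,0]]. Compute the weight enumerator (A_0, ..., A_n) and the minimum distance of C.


Weight distribution: A_0 = 1, A_4 = 2, A_6 = 1. Minimum distance d = 4.

Enumerate all 2^2 = 4 messages m ∈ F_2^2.
For each, compute codeword c = mG in F_2^7, then tally its weight.
  m = 00 → c = 0000000, weight = 0.
  m = 10 → c = 0001111, weight = 4.
  m = 01 → c = 1110100, weight = 4.
  m = 11 → c = 1111011, weight = 6.
Tally weights:
  weight 0: 1 codewords.
  weight 4: 2 codewords.
  weight 6: 1 codewords.
Minimum distance d = smallest w > 0 with A_w > 0 = 4.
Sanity: Σ A_w = 4 = 2^2 = 4 ✓.


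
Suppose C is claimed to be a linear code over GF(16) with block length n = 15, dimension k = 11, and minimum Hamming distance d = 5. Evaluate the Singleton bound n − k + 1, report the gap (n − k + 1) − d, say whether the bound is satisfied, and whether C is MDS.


Singleton RHS = n − k + 1 = 5, slack = 0, bound satisfied, MDS.

Singleton bound: d ≤ n − k + 1.
Here n = 15, k = 11, so n − k + 1 = 5.
Given d = 5, check d ≤ 5: YES.
Slack = (n − k + 1) − d = 0.
The code is MDS (slack = 0).
Description: the claimed parameters are [15, 11, 5]_16; such a code would be MDS (meets Singleton bound).


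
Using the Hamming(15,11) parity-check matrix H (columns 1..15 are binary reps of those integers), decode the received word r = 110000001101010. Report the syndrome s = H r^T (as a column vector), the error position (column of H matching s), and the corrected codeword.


s = (0, 0, 1, 0)^T, error position = 2, corrected codeword c = 100000001101010

Compute s = H r^T mod 2 one row at a time:
  s_1 = 0 + 1 + 1 + 0 + 1 + 0 + 1 + 0 = 4 ≡ 0 (mod 2).
  s_2 = 0 + 0 + 0 + 0 + 1 + 0 + 1 + 0 = 2 ≡ 0 (mod 2).
  s_3 = 1 + 0 + 0 + 0 + 1 + 0 + 1 + 0 = 3 ≡ 1 (mod 2).
  s_4 = 1 + 0 + 0 + 0 + 1 + 0 + 0 + 0 = 2 ≡ 0 (mod 2).
s = (0, 0, 1, 0)^T — this equals column 2 of H (binary 0010), so error is at position 2.
Correct: flip bit 2 of r = 110000001101010 to get c = 100000001101010.


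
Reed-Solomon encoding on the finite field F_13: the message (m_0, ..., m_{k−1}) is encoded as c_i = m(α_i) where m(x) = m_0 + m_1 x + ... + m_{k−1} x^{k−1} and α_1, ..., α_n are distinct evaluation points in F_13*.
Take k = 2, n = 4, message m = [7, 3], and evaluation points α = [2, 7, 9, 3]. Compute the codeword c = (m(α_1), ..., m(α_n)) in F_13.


c = [0, 2, 8, 3]

Message polynomial: m(x) = 7 + 3·x (mod 13).
For each evaluation point α_i, compute m(α_i) mod 13:
  α_1 = 2: Horner steps 3 → 0, so m(2) = 0.
  α_2 = 7: Horner steps 3 → 2, so m(7) = 2.
  α_3 = 9: Horner steps 3 → 8, so m(9) = 8.
  α_4 = 3: Horner steps 3 → 3, so m(3) = 3.
Codeword c = [0, 2, 8, 3] ∈ F_13^4.


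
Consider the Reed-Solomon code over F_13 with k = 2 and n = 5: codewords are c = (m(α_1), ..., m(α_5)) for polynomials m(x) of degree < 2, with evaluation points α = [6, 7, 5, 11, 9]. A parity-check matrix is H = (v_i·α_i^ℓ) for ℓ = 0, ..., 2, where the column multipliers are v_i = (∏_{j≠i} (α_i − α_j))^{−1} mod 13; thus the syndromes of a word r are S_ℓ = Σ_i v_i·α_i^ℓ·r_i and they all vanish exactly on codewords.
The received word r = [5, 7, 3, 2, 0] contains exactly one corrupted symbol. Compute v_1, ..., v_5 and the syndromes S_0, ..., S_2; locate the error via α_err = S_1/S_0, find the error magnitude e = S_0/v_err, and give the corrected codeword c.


S = (7, 11, 8), error at position 5, error magnitude e = 2, c = [5, 7, 3, 2, 11].

Step 1: column multipliers v_i = (∏_{j≠i}(α_i − α_j))^{−1} mod 13.
  i = 1 (α = 6): (6−7)(6−5)(6−11)(6−9) = (−1)·1·(−5)·(−3) = −15 ≡ 11, so v_1 = 11^{−1} = 6 (mod 13).
  i = 2 (α = 7): (7−6)(7−5)(7−11)(7−9) = 1·2·(−4)·(−2) = 16 ≡ 3, so v_2 = 3^{−1} = 9 (mod 13).
  i = 3 (α = 5): (5−6)(5−7)(5−11)(5−9) = (−1)·(−2)·(−6)·(−4) = 48 ≡ 9, so v_3 = 9^{−1} = 3 (mod 13).
  i = 4 (α = 11): (11−6)(11−7)(11−5)(11−9) = 5·4·6·2 = 240 ≡ 6, so v_4 = 6^{−1} = 11 (mod 13).
  i = 5 (α = 9): (9−6)(9−7)(9−5)(9−11) = 3·2·4·(−2) = −48 ≡ 4, so v_5 = 4^{−1} = 10 (mod 13).
  v = [6, 9, 3, 11, 10].
Step 2: syndromes of r = [5, 7, 3, 2, 0] (all sums mod 13).
  S_0 = Σ v_i r_i = 6·5 + 9·7 + 3·3 + 11·2 + 10·0 = 124 ≡ 7.
  S_1 = Σ v_i α_i r_i = 6·6·5 + 9·7·7 + 3·5·3 + 11·11·2 + 10·9·0 = 908 ≡ 11.
  α_i^2 mod 13 = [10, 10, 12, 4, 3].
  S_2 = Σ v_i α_i^2 r_i = 6·10·5 + 9·10·7 + 3·12·3 + 11·4·2 + 10·3·0 = 1126 ≡ 8.
  S = (7, 11, 8) ≠ 0, so r is not a codeword (an error is present).
Step 3: locate the error. For a single error e at position i, S_ℓ = v_i·e·α_i^ℓ, so α_err = S_1/S_0.
  S_0^{−1} = 7^{−1} = 2 (mod 13), so α_err = 11·2 = 22 ≡ 9 = α_5. Error position i = 5.
  Consistency check: S_2/S_1 = 8·6 = 48 ≡ 9 = α_err ✓ (single-error assumption holds).
Step 4: error magnitude e = S_0/v_5 = S_0·∏_{j≠5}(α_5 − α_j) = 7·4 = 28 ≡ 2 (mod 13).
Step 5: correct position 5: c_5 = r_5 − e = 0 − 2 ≡ 11 (mod 13). Hence c = [5, 7, 3, 2, 11].
  Check: interpolating c through the α_i gives m(x) = 6 + 2·x (degree < 2) with m(α_i) = c_i for every i, so c is indeed a codeword.


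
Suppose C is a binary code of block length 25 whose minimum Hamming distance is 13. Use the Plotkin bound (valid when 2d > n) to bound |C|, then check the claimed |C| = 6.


Plotkin bound M ≤ 26; given |C| = 6 ≤ bound (satisfied).

Check applicability: 2d = 26, n = 25.
2d − n = 1 > 0, so Plotkin applies.
Compute d/(2d−n) = 13/1 ≈ 13.0000.
⌊d/(2d−n)⌋ = 13.
Plotkin bound: M ≤ 2·13 = 26.
Given |C| = 6, check: satisfied.
This |C| is below the Plotkin bound.


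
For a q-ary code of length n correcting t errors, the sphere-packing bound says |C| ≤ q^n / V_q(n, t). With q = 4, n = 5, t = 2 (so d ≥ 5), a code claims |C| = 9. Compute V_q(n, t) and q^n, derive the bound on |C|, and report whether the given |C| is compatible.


V_q(n, t) = 106, q^n = 1024, Hamming bound = 9, |C| = 9 ≤ bound (satisfied).

Step 1: Compute V_q(n, t) = Σ_{j=0}^2 C(n, j) (q−1)^j.
  j = 0: C(5,0)·(3)^0 = 1·1 = 1.
  j = 1: C(5,1)·(3)^1 = 5·3 = 15.
  j = 2: C(5,2)·(3)^2 = 10·9 = 90.
  V_q(n, t) = 1 + 15 + 90 = 106.
Step 2: q^n = 4^5 = 1024.
Step 3: Hamming bound ⌊q^n / V_q(n,t)⌋ = ⌊1024/106⌋ = 9.
Step 4: Compare |C| = 9 to 9: satisfied.
The claimed |C| lies at the Hamming bound (tight).


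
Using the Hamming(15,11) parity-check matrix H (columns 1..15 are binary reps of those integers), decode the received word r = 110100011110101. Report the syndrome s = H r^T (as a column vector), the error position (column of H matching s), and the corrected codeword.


s = (0, 1, 0, 1)^T, error position = 5, corrected codeword c = 110110011110101

Compute s = H r^T mod 2 one row at a time:
  s_1 = 1 + 1 + 1 + 1 + 0 + 1 + 0 + 1 = 6 ≡ 0 (mod 2).
  s_2 = 1 + 0 + 0 + 0 + 0 + 1 + 0 + 1 = 3 ≡ 1 (mod 2).
  s_3 = 1 + 0 + 0 + 0 + 1 + 1 + 0 + 1 = 4 ≡ 0 (mod 2).
  s_4 = 1 + 0 + 0 + 0 + 1 + 1 + 1 + 1 = 5 ≡ 1 (mod 2).
s = (0, 1, 0, 1)^T — this equals column 5 of H (binary 0101), so error is at position 5.
Correct: flip bit 5 of r = 110100011110101 to get c = 110110011110101.


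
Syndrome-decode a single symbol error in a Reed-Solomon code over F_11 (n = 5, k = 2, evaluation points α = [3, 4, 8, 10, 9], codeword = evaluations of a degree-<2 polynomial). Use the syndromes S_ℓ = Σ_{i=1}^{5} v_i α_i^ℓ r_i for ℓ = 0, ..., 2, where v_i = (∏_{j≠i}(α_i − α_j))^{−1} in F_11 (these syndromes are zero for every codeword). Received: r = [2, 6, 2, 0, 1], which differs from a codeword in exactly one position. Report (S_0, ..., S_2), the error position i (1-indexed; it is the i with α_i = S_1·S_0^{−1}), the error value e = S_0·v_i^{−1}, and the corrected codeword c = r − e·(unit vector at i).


S = (6, 7, 10), error at position 1, error magnitude e = 6, c = [7, 6, 2, 0, 1].

Step 1: column multipliers v_i = (∏_{j≠i}(α_i − α_j))^{−1} mod 11.
  i = 1 (α = 3): (3−4)(3−8)(3−10)(3−9) = (−1)·(−5)·(−7)·(−6) = 210 ≡ 1, so v_1 = 1^{−1} = 1 (mod 11).
  i = 2 (α = 4): (4−3)(4−8)(4−10)(4−9) = 1·(−4)·(−6)·(−5) = −120 ≡ 1, so v_2 = 1^{−1} = 1 (mod 11).
  i = 3 (α = 8): (8−3)(8−4)(8−10)(8−9) = 5·4·(−2)·(−1) = 40 ≡ 7, so v_3 = 7^{−1} = 8 (mod 11).
  i = 4 (α = 10): (10−3)(10−4)(10−8)(10−9) = 7·6·2·1 = 84 ≡ 7, so v_4 = 7^{−1} = 8 (mod 11).
  i = 5 (α = 9): (9−3)(9−4)(9−8)(9−10) = 6·5·1·(−1) = −30 ≡ 3, so v_5 = 3^{−1} = 4 (mod 11).
  v = [1, 1, 8, 8, 4].
Step 2: syndromes of r = [2, 6, 2, 0, 1] (all sums mod 11).
  S_0 = Σ v_i r_i = 1·2 + 1·6 + 8·2 + 8·0 + 4·1 = 28 ≡ 6.
  S_1 = Σ v_i α_i r_i = 1·3·2 + 1·4·6 + 8·8·2 + 8·10·0 + 4·9·1 = 194 ≡ 7.
  α_i^2 mod 11 = [9, 5, 9, 1, 4].
  S_2 = Σ v_i α_i^2 r_i = 1·9·2 + 1·5·6 + 8·9·2 + 8·1·0 + 4·4·1 = 208 ≡ 10.
  S = (6, 7, 10) ≠ 0, so r is not a codeword (an error is present).
Step 3: locate the error. For a single error e at position i, S_ℓ = v_i·e·α_i^ℓ, so α_err = S_1/S_0.
  S_0^{−1} = 6^{−1} = 2 (mod 11), so α_err = 7·2 = 14 ≡ 3 = α_1. Error position i = 1.
  Consistency check: S_2/S_1 = 10·8 = 80 ≡ 3 = α_err ✓ (single-error assumption holds).
Step 4: error magnitude e = S_0/v_1 = S_0·∏_{j≠1}(α_1 − α_j) = 6·1 = 6 ≡ 6 (mod 11).
Step 5: correct position 1: c_1 = r_1 − e = 2 − 6 ≡ 7 (mod 11). Hence c = [7, 6, 2, 0, 1].
  Check: interpolating c through the α_i gives m(x) = 10 + 10·x (degree < 2) with m(α_i) = c_i for every i, so c is indeed a codeword.


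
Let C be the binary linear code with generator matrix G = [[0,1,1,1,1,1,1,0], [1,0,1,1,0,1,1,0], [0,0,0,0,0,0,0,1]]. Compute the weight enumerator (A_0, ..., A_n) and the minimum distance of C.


Weight distribution: A_0 = 1, A_1 = 1, A_3 = 1, A_4 = 1, A_5 = 1, A_6 = 2, A_7 = 1. Minimum distance d = 1.

Enumerate all 2^3 = 8 messages m ∈ F_2^3.
For each, compute codeword c = mG in F_2^8, then tally its weight.
  m = 000 → c = 00000000, weight = 0.
  m = 100 → c = 01111110, weight = 6.
  m = 010 → c = 10110110, weight = 5.
  m = 110 → c = 11001000, weight = 3.
  m = 001 → c = 00000001, weight = 1.
  m = 101 → c = 01111111, weight = 7.
  m = 011 → c = 10110111, weight = 6.
  m = 111 → c = 11001001, weight = 4.
Tally weights:
  weight 0: 1 codewords.
  weight 1: 1 codewords.
  weight 3: 1 codewords.
  weight 4: 1 codewords.
  weight 5: 1 codewords.
  weight 6: 2 codewords.
  weight 7: 1 codewords.
Minimum distance d = smallest w > 0 with A_w > 0 = 1.
Sanity: Σ A_w = 8 = 2^3 = 8 ✓.


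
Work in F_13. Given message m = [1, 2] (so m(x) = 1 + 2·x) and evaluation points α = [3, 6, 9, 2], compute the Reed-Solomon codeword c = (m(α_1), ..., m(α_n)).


c = [7, 0, 6, 5]

Message polynomial: m(x) = 1 + 2·x (mod 13).
For each evaluation point α_i, compute m(α_i) mod 13:
  α_1 = 3: Horner steps 2 → 7, so m(3) = 7.
  α_2 = 6: Horner steps 2 → 0, so m(6) = 0.
  α_3 = 9: Horner steps 2 → 6, so m(9) = 6.
  α_4 = 2: Horner steps 2 → 5, so m(2) = 5.
Codeword c = [7, 0, 6, 5] ∈ F_13^4.


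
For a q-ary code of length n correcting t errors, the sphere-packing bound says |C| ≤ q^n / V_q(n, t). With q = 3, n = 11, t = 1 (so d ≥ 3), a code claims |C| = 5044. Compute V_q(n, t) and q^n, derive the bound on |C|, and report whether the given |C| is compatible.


V_q(n, t) = 23, q^n = 177147, Hamming bound = 7702, |C| = 5044 ≤ bound (satisfied).

Step 1: Compute V_q(n, t) = Σ_{j=0}^1 C(n, j) (q−1)^j.
  j = 0: C(11,0)·(2)^0 = 1·1 = 1.
  j = 1: C(11,1)·(2)^1 = 11·2 = 22.
  V_q(n, t) = 1 + 22 = 23.
Step 2: q^n = 3^11 = 177147.
Step 3: Hamming bound ⌊q^n / V_q(n,t)⌋ = ⌊177147/23⌋ = 7702.
Step 4: Compare |C| = 5044 to 7702: satisfied.
The claimed |C| lies below the Hamming bound.


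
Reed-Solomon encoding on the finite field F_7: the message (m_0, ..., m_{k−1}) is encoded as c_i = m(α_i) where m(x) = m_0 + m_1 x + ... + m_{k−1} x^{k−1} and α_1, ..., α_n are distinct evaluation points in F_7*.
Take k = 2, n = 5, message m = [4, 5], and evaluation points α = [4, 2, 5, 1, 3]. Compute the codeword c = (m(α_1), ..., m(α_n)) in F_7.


c = [3, 0, 1, 2, 5]

Message polynomial: m(x) = 4 + 5·x (mod 7).
For each evaluation point α_i, compute m(α_i) mod 7:
  α_1 = 4: Horner steps 5 → 3, so m(4) = 3.
  α_2 = 2: Horner steps 5 → 0, so m(2) = 0.
  α_3 = 5: Horner steps 5 → 1, so m(5) = 1.
  α_4 = 1: Horner steps 5 → 2, so m(1) = 2.
  α_5 = 3: Horner steps 5 → 5, so m(3) = 5.
Codeword c = [3, 0, 1, 2, 5] ∈ F_7^5.


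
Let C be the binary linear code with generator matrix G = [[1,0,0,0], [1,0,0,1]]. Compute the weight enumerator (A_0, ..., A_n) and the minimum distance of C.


Weight distribution: A_0 = 1, A_1 = 2, A_2 = 1. Minimum distance d = 1.

Enumerate all 2^2 = 4 messages m ∈ F_2^2.
For each, compute codeword c = mG in F_2^4, then tally its weight.
  m = 00 → c = 0000, weight = 0.
  m = 10 → c = 1000, weight = 1.
  m = 01 → c = 1001, weight = 2.
  m = 11 → c = 0001, weight = 1.
Tally weights:
  weight 0: 1 codewords.
  weight 1: 2 codewords.
  weight 2: 1 codewords.
Minimum distance d = smallest w > 0 with A_w > 0 = 1.
Sanity: Σ A_w = 4 = 2^2 = 4 ✓.
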